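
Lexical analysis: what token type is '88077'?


Pattern: digits only
Type: INTEGER_LITERAL


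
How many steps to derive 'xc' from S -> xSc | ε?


Derivation: S => xSc => xc
Steps: 2


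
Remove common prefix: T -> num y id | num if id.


Common prefix: 'num'
Factored: T -> num T', T' -> y id | if id


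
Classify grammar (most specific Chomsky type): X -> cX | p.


Right-linear: every RHS is a terminal or a terminal followed by one nonterminal
Classification: Type 3 (Regular)


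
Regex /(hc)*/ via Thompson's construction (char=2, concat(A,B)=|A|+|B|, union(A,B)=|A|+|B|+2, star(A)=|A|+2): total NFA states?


Syntax tree has 2 char leaf(s), 0 union(s), 1 star(s)
chars contribute 2×2 = 4; each union adds +2; each star adds +2
Total: 4 + 0 + 2 = 6 states


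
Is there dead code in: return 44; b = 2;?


statement follows a return and is unreachable
Dead: 'b = 2'


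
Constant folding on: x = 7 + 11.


7 + 11 = 18 at compile time
Optimized: x = 18


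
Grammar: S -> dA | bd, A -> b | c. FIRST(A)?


Per alternative of A: FIRST(b) = {b}; FIRST(c) = {c}
FIRST(A) = {b, c}


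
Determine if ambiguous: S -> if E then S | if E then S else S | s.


dangling else: 'if E then if E then s else s' parses two ways
Ambiguous


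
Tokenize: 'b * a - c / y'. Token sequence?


Scan left to right, longest-match per lexeme
Tokens: ID(b), OP(*), ID(a), OP(-), ID(c), OP(/), ID(y)


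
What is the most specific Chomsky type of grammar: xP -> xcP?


LHS has context (more than one symbol) and |LHS| ≤ |RHS|
Classification: Type 1 (Context-Sensitive)


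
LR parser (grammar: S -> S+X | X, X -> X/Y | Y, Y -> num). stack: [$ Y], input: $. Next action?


'Y' (not preceded by X/) is the handle for X -> Y
Action: reduce (X -> Y)


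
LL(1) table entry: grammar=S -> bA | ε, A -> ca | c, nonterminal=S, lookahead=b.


For [S, b]: 'b' ∈ FIRST(bA)
Entry: S -> bA


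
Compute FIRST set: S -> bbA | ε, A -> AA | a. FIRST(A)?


Per alternative of A: FIRST(AA) = {a}; FIRST(a) = {a}
FIRST(A) = {a}


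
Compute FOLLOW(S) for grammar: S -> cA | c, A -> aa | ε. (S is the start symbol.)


$ ∈ FOLLOW(S). For each A -> αBβ: add FIRST(β)\{ε} to FOLLOW(B); if β nullable, add FOLLOW(A).
FOLLOW(S) = {$}


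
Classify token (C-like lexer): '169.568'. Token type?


Pattern: digits with a decimal point
Type: FLOAT_LITERAL


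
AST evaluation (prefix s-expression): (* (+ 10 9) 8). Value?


Evaluate inner: (+ 10 9) = 19
Evaluate root: (* 19 8) = 152
Result: 152


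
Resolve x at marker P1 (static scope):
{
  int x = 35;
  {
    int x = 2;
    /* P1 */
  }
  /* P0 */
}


x declared in the same block as P1
x = 2


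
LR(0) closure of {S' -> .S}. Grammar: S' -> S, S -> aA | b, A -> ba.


Start: S' -> .S
For each item with dot before a nonterminal B, add B -> .γ for every B-production
Closure: [S' -> .S, S -> .aA, S -> .b]


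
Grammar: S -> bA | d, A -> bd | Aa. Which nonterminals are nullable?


A nonterminal is nullable iff some alternative derives ε (directly, or every symbol in it is nullable)
Nullable: {}


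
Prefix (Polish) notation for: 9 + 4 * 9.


'*' binds tighter: tree is (+ 9 (* 4 9))
Prefix: + 9 * 4 9


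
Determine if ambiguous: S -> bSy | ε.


balanced b^n…y^n: each string has a unique parse
Unambiguous


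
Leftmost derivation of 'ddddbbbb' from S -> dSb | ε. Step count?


Derivation: S => dSb => ddSbb => dddSbbb => ddddSbbbb => ddddbbbb
Steps: 5


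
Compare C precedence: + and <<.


'+' is additive (level 9); '<<' is shift (level 8)
Higher level binds tighter
'+' has higher precedence than '<<'


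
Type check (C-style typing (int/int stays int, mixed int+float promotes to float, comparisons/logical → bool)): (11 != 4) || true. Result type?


Operand types: bool || bool
Rule: logical operators take bool operands and yield bool
Result type: bool


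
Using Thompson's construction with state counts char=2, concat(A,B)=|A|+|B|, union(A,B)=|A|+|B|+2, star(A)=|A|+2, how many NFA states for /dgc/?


Syntax tree has 3 char leaf(s), 0 union(s), 0 star(s)
chars contribute 3×2 = 6; each union adds +2; each star adds +2
Total: 6 + 0 + 0 = 6 states


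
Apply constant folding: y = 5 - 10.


5 - 10 = -5 at compile time
Optimized: y = -5


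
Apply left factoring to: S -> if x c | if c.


Common prefix: 'if'
Factored: S -> if S', S' -> x c | c


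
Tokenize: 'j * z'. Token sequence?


Scan left to right, longest-match per lexeme
Tokens: ID(j), OP(*), ID(z)


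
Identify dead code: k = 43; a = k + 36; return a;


k is read by a's definition; a is returned
No dead code


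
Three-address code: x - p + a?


Break into single-operator statements:
t1 = x - p
t2 = t1 + a


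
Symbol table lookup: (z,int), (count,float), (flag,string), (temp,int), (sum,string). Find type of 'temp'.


Lookup 'temp' → type int


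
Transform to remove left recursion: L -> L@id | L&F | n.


Left-recursive alternatives: L@id, L&F; non-recursive: n
Introduce L': L -> nL', L' -> @idL' | &FL' | ε


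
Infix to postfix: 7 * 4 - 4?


Left to right (same or higher precedence on left)
Postfix: 7 4 * 4 -


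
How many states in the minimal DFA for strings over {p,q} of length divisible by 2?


Track length mod 2: states 0..1, accept at 0
Minimal DFA: 2 states


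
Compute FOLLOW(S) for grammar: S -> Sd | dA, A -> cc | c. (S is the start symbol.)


$ ∈ FOLLOW(S). For each A -> αBβ: add FIRST(β)\{ε} to FOLLOW(B); if β nullable, add FOLLOW(A).
FOLLOW(S) = {$, d}


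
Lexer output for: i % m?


Scan left to right, longest-match per lexeme
Tokens: ID(i), OP(%), ID(m)


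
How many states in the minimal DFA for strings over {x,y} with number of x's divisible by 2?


Track (count of x) mod 2: states 0..1, accept at 0
Minimal DFA: 2 states


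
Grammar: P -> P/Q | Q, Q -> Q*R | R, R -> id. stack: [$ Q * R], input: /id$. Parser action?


handle 'Q*R' on top
Action: reduce (Q -> Q*R)


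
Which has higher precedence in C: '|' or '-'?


'-' is additive (level 9); '|' is bitwise OR (level 3)
Higher level binds tighter
'-' has higher precedence than '|'


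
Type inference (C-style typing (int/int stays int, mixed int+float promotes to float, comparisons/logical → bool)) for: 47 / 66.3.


Operand types: int / float
Rule: mixed int/float promotes to float; int/int stays int
Result type: float


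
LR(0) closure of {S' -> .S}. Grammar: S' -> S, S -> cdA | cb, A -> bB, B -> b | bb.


Start: S' -> .S
For each item with dot before a nonterminal B, add B -> .γ for every B-production
Closure: [S' -> .S, S -> .cdA, S -> .cb]


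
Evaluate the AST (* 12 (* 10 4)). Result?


Evaluate inner: (* 10 4) = 40
Evaluate root: (* 12 40) = 480
Result: 480


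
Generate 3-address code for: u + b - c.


Break into single-operator statements:
t1 = u + b
t2 = t1 - c


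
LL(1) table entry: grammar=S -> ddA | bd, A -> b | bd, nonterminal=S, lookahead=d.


For [S, d]: 'd' ∈ FIRST(ddA)
Entry: S -> ddA


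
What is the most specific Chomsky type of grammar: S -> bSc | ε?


Single nonterminal LHS, but b^n c^n is not regular
Classification: Type 2 (Context-Free)


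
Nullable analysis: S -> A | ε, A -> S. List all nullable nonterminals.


A nonterminal is nullable iff some alternative derives ε (directly, or every symbol in it is nullable)
Nullable: {A, S}


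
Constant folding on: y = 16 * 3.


16 * 3 = 48 at compile time
Optimized: y = 48


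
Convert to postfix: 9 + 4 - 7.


Left to right (same or higher precedence on left)
Postfix: 9 4 + 7 -


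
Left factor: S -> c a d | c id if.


Common prefix: 'c'
Factored: S -> c S', S' -> a d | id if


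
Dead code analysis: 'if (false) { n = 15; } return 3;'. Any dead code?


condition is constant false, so the whole block is unreachable
Dead: 'if (false) { n = 15; }'


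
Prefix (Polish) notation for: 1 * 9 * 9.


left-to-right (same/higher precedence on left): tree is (* (* 1 9) 9)
Prefix: * * 1 9 9


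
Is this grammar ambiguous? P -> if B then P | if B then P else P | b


dangling else: 'if B then if B then b else b' parses two ways
Ambiguous


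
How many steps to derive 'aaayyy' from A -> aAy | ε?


Derivation: A => aAy => aaAyy => aaaAyyy => aaayyy
Steps: 4


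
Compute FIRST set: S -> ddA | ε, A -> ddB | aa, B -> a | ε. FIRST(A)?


Per alternative of A: FIRST(ddB) = {d}; FIRST(aa) = {a}
FIRST(A) = {a, d}


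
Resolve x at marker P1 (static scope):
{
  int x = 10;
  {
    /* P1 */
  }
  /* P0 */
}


P1's block does not declare x; resolves to the enclosing declaration at depth 0
x = 10


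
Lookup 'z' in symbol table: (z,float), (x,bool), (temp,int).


Lookup 'z' → type float


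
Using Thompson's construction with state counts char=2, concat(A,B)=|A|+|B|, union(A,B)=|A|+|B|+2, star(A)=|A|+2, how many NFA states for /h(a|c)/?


Syntax tree has 3 char leaf(s), 1 union(s), 0 star(s)
chars contribute 3×2 = 6; each union adds +2; each star adds +2
Total: 6 + 2 + 0 = 8 states


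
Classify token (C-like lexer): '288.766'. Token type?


Pattern: digits with a decimal point
Type: FLOAT_LITERAL


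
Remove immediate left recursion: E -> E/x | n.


Left-recursive alternatives: E/x; non-recursive: n
Introduce E': E -> nE', E' -> /xE' | ε


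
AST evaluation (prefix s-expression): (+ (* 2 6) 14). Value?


Evaluate inner: (* 2 6) = 12
Evaluate root: (+ 12 14) = 26
Result: 26


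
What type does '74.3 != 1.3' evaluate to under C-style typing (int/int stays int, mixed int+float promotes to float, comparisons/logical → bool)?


Operand types: float != float
Rule: comparison yields bool
Result type: bool


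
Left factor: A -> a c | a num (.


Common prefix: 'a'
Factored: A -> a A', A' -> c | num (


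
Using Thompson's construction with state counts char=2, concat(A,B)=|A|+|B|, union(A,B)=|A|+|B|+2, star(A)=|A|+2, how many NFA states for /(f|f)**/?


Syntax tree has 2 char leaf(s), 1 union(s), 2 star(s)
chars contribute 2×2 = 4; each union adds +2; each star adds +2
Total: 4 + 2 + 4 = 10 states


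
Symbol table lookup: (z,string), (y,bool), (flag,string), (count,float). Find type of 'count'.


Lookup 'count' → type float


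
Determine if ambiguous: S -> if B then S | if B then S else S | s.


dangling else: 'if B then if B then s else s' parses two ways
Ambiguous


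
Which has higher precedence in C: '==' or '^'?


'==' is equality (level 6); '^' is bitwise XOR (level 4)
Higher level binds tighter
'==' has higher precedence than '^'


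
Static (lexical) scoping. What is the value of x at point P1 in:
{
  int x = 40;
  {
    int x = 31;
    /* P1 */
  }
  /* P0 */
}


x declared in the same block as P1
x = 31


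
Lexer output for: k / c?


Scan left to right, longest-match per lexeme
Tokens: ID(k), OP(/), ID(c)


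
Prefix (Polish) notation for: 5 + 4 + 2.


left-to-right (same/higher precedence on left): tree is (+ (+ 5 4) 2)
Prefix: + + 5 4 2


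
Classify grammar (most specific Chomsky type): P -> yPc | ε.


Single nonterminal LHS, but y^n c^n is not regular
Classification: Type 2 (Context-Free)


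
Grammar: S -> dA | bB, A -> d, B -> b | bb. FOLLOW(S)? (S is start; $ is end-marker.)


$ ∈ FOLLOW(S). For each A -> αBβ: add FIRST(β)\{ε} to FOLLOW(B); if β nullable, add FOLLOW(A).
FOLLOW(S) = {$}


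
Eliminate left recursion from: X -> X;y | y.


Left-recursive alternatives: X;y; non-recursive: y
Introduce X': X -> yX', X' -> ;yX' | ε


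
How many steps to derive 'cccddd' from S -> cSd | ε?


Derivation: S => cSd => ccSdd => cccSddd => cccddd
Steps: 4


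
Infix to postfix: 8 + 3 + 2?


Left to right (same or higher precedence on left)
Postfix: 8 3 + 2 +


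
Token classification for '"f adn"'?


Pattern: double-quoted sequence
Type: STRING_LITERAL


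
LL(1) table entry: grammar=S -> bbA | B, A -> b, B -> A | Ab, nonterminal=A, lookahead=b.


For [A, b]: 'b' ∈ FIRST(b)
Entry: A -> b


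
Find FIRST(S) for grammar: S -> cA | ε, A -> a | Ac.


Per alternative of S: FIRST(cA) = {c}; FIRST(ε) = {ε}
FIRST(S) = {c, ε}


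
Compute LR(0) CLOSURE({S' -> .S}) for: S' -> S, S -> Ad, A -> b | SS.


Start: S' -> .S
For each item with dot before a nonterminal B, add B -> .γ for every B-production
Closure: [S' -> .S, S -> .Ad, A -> .b, A -> .SS]


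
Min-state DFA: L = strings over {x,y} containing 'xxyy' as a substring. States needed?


KMP-style automaton: 4 progress states + 1 absorbing accept = 5
Minimal DFA: 5 states


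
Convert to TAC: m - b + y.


Break into single-operator statements:
t1 = m - b
t2 = t1 + y


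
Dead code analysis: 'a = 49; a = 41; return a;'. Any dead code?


first assignment to a is overwritten before any read
Dead: 'a = 49'


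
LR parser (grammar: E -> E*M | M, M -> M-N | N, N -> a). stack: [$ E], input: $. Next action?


start symbol E on stack, input exhausted
Action: accept


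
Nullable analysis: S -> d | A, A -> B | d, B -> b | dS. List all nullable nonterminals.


A nonterminal is nullable iff some alternative derives ε (directly, or every symbol in it is nullable)
Nullable: {}


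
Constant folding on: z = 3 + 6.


3 + 6 = 9 at compile time
Optimized: z = 9


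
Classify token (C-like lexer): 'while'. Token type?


Pattern: reserved word
Type: KEYWORD


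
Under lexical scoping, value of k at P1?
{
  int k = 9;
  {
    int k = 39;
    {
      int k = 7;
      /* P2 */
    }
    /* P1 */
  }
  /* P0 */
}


k declared in the same block as P1
k = 39


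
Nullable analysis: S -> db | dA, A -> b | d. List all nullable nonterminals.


A nonterminal is nullable iff some alternative derives ε (directly, or every symbol in it is nullable)
Nullable: {}


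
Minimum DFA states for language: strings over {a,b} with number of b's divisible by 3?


Track (count of b) mod 3: states 0..2, accept at 0
Minimal DFA: 3 states


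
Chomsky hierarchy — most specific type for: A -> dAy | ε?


Single nonterminal LHS, but d^n y^n is not regular
Classification: Type 2 (Context-Free)


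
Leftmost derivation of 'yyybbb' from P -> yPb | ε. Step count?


Derivation: P => yPb => yyPbb => yyyPbbb => yyybbb
Steps: 4


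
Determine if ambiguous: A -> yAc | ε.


balanced y^n…c^n: each string has a unique parse
Unambiguous


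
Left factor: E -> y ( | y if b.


Common prefix: 'y'
Factored: E -> y E', E' -> ( | if b


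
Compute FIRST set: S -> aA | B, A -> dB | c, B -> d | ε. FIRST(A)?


Per alternative of A: FIRST(dB) = {d}; FIRST(c) = {c}
FIRST(A) = {c, d}


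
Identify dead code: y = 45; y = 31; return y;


first assignment to y is overwritten before any read
Dead: 'y = 45'


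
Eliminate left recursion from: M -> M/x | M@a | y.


Left-recursive alternatives: M/x, M@a; non-recursive: y
Introduce M': M -> yM', M' -> /xM' | @aM' | ε


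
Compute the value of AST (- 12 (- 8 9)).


Evaluate inner: (- 8 9) = -1
Evaluate root: (- 12 -1) = 13
Result: 13


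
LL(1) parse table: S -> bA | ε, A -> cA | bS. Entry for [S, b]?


For [S, b]: 'b' ∈ FIRST(bA)
Entry: S -> bA


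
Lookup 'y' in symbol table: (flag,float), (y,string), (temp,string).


Lookup 'y' → type string


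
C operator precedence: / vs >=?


'/' is multiplicative (level 10); '>=' is relational (level 7)
Higher level binds tighter
'/' has higher precedence than '>='


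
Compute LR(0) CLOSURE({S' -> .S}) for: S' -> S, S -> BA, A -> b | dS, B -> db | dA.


Start: S' -> .S
For each item with dot before a nonterminal B, add B -> .γ for every B-production
Closure: [S' -> .S, S -> .BA, B -> .db, B -> .dA]


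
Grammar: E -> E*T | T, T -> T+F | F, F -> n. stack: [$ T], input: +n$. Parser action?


shift '+' to continue T -> T+F
Action: shift


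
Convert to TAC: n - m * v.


Break into single-operator statements:
t1 = m * v
t2 = n - t1


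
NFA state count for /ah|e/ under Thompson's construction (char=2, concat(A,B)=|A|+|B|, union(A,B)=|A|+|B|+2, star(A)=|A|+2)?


Syntax tree has 3 char leaf(s), 1 union(s), 0 star(s)
chars contribute 3×2 = 6; each union adds +2; each star adds +2
Total: 6 + 2 + 0 = 8 states


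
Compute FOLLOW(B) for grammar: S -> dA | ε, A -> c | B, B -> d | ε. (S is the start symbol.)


$ ∈ FOLLOW(S). For each A -> αBβ: add FIRST(β)\{ε} to FOLLOW(B); if β nullable, add FOLLOW(A).
FOLLOW(B) = {$}


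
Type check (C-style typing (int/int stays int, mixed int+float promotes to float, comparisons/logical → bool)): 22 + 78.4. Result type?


Operand types: int + float
Rule: mixed int/float promotes to float; int/int stays int
Result type: float


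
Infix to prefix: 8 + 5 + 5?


left-to-right (same/higher precedence on left): tree is (+ (+ 8 5) 5)
Prefix: + + 8 5 5


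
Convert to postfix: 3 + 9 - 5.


Left to right (same or higher precedence on left)
Postfix: 3 9 + 5 -


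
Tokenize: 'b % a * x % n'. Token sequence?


Scan left to right, longest-match per lexeme
Tokens: ID(b), OP(%), ID(a), OP(*), ID(x), OP(%), ID(n)


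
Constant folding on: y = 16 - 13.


16 - 13 = 3 at compile time
Optimized: y = 3


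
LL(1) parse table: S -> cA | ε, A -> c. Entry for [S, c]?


For [S, c]: 'c' ∈ FIRST(cA)
Entry: S -> cA


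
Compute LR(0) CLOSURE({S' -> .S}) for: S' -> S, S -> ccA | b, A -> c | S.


Start: S' -> .S
For each item with dot before a nonterminal B, add B -> .γ for every B-production
Closure: [S' -> .S, S -> .ccA, S -> .b]


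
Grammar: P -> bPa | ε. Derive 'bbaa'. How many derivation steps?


Derivation: P => bPa => bbPaa => bbaa
Steps: 3


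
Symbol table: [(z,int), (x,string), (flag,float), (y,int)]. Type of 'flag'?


Lookup 'flag' → type float


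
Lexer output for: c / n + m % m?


Scan left to right, longest-match per lexeme
Tokens: ID(c), OP(/), ID(n), OP(+), ID(m), OP(%), ID(m)


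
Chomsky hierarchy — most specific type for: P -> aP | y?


Right-linear: every RHS is a terminal or a terminal followed by one nonterminal
Classification: Type 3 (Regular)


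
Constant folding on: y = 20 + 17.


20 + 17 = 37 at compile time
Optimized: y = 37


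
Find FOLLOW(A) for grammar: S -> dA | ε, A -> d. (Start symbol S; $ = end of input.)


$ ∈ FOLLOW(S). For each A -> αBβ: add FIRST(β)\{ε} to FOLLOW(B); if β nullable, add FOLLOW(A).
FOLLOW(A) = {$}


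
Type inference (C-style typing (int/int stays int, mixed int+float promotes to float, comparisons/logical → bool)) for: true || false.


Operand types: bool || bool
Rule: logical operators take bool operands and yield bool
Result type: bool


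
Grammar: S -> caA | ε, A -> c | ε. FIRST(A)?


Per alternative of A: FIRST(c) = {c}; FIRST(ε) = {ε}
FIRST(A) = {c, ε}


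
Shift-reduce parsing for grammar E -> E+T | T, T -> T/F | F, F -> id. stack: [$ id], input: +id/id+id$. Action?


'id' on top is the handle for F -> id
Action: reduce (F -> id)


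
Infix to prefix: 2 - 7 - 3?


left-to-right (same/higher precedence on left): tree is (- (- 2 7) 3)
Prefix: - - 2 7 3


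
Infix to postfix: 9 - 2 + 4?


Left to right (same or higher precedence on left)
Postfix: 9 2 - 4 +


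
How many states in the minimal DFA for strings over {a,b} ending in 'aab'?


Track the longest suffix of input matching a prefix of 'aab': 4 classes (prefixes of length 0..3)
Minimal DFA: 4 states


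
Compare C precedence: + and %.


'%' is multiplicative (level 10); '+' is additive (level 9)
Higher level binds tighter
'%' has higher precedence than '+'


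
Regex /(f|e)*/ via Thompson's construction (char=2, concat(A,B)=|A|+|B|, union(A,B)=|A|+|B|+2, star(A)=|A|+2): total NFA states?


Syntax tree has 2 char leaf(s), 1 union(s), 1 star(s)
chars contribute 2×2 = 4; each union adds +2; each star adds +2
Total: 4 + 2 + 2 = 8 states


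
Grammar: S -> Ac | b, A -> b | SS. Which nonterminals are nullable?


A nonterminal is nullable iff some alternative derives ε (directly, or every symbol in it is nullable)
Nullable: {}


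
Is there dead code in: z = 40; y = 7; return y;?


z is assigned but never read
Dead: 'z = 40'


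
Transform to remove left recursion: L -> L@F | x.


Left-recursive alternatives: L@F; non-recursive: x
Introduce L': L -> xL', L' -> @FL' | ε


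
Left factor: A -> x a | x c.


Common prefix: 'x'
Factored: A -> x A', A' -> a | c


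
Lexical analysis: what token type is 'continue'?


Pattern: reserved word
Type: KEYWORD


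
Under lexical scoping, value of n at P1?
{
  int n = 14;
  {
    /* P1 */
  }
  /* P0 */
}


P1's block does not declare n; resolves to the enclosing declaration at depth 0
n = 14


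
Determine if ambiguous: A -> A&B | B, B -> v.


precedence layered via separate nonterminal B: deterministic
Unambiguous


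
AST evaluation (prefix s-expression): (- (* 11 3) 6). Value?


Evaluate inner: (* 11 3) = 33
Evaluate root: (- 33 6) = 27
Result: 27


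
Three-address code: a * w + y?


Break into single-operator statements:
t1 = a * w
t2 = t1 + y


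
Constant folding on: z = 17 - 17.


17 - 17 = 0 at compile time
Optimized: z = 0


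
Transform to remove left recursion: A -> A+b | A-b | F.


Left-recursive alternatives: A+b, A-b; non-recursive: F
Introduce A': A -> FA', A' -> +bA' | -bA' | ε


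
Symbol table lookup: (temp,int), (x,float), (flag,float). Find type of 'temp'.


Lookup 'temp' → type int


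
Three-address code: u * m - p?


Break into single-operator statements:
t1 = u * m
t2 = t1 - p


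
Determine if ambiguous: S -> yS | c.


right-linear, alternatives start with distinct terminals 'y' vs 'c': unique leftmost derivation
Unambiguous


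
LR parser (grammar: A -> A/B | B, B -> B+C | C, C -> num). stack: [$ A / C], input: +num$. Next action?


'C' (not preceded by B+) is the handle for B -> C
Action: reduce (B -> C)


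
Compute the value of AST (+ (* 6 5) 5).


Evaluate inner: (* 6 5) = 30
Evaluate root: (+ 30 5) = 35
Result: 35


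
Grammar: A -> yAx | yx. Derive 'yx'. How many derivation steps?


Derivation: A => yx
Steps: 1


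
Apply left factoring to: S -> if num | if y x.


Common prefix: 'if'
Factored: S -> if S', S' -> num | y x


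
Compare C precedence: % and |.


'%' is multiplicative (level 10); '|' is bitwise OR (level 3)
Higher level binds tighter
'%' has higher precedence than '|'


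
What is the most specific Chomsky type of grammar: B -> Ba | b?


Left-linear: every RHS is a terminal or one nonterminal followed by a terminal
Classification: Type 3 (Regular)


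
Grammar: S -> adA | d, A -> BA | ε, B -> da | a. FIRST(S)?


Per alternative of S: FIRST(adA) = {a}; FIRST(d) = {d}
FIRST(S) = {a, d}


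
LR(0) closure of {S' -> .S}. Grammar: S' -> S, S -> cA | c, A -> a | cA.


Start: S' -> .S
For each item with dot before a nonterminal B, add B -> .γ for every B-production
Closure: [S' -> .S, S -> .cA, S -> .c]


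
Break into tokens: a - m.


Scan left to right, longest-match per lexeme
Tokens: ID(a), OP(-), ID(m)


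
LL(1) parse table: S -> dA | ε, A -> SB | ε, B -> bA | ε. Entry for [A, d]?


For [A, d]: 'd' ∈ FIRST(SB)
Entry: A -> SB


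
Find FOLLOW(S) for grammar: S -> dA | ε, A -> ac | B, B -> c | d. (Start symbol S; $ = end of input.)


$ ∈ FOLLOW(S). For each A -> αBβ: add FIRST(β)\{ε} to FOLLOW(B); if β nullable, add FOLLOW(A).
FOLLOW(S) = {$}


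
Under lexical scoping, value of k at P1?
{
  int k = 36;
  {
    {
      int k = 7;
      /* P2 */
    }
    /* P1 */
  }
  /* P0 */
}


P1's block does not declare k; resolves to the enclosing declaration at depth 0
k = 36


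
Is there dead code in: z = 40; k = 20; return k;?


z is assigned but never read
Dead: 'z = 40'


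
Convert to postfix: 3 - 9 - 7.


Left to right (same or higher precedence on left)
Postfix: 3 9 - 7 -


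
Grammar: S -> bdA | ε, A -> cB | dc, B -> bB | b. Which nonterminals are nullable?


A nonterminal is nullable iff some alternative derives ε (directly, or every symbol in it is nullable)
Nullable: {S}


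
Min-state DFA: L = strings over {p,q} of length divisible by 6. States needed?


Track length mod 6: states 0..5, accept at 0
Minimal DFA: 6 states


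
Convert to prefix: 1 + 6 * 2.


'*' binds tighter: tree is (+ 1 (* 6 2))
Prefix: + 1 * 6 2


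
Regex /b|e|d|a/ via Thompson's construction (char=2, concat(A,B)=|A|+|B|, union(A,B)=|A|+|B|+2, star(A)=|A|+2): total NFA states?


Syntax tree has 4 char leaf(s), 3 union(s), 0 star(s)
chars contribute 4×2 = 8; each union adds +2; each star adds +2
Total: 8 + 6 + 0 = 14 states


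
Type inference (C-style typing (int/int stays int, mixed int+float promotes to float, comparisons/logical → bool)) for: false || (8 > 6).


Operand types: bool || bool
Rule: logical operators take bool operands and yield bool
Result type: bool


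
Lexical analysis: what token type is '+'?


Pattern: operator symbol
Type: OPERATOR


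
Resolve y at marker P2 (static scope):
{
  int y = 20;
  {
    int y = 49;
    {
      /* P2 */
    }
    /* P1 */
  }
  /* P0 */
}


P2's block does not declare y; resolves to the enclosing declaration at depth 1
y = 49


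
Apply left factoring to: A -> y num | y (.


Common prefix: 'y'
Factored: A -> y A', A' -> num | (


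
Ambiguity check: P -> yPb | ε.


balanced y^n…b^n: each string has a unique parse
Unambiguous


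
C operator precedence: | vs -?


'-' is additive (level 9); '|' is bitwise OR (level 3)
Higher level binds tighter
'-' has higher precedence than '|'


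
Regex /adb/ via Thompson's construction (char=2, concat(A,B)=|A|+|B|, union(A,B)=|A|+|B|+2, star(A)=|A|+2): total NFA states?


Syntax tree has 3 char leaf(s), 0 union(s), 0 star(s)
chars contribute 3×2 = 6; each union adds +2; each star adds +2
Total: 6 + 0 + 0 = 6 states


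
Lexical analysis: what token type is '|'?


Pattern: operator symbol
Type: OPERATOR


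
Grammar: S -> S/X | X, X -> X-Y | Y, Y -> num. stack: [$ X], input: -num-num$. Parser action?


shift '-' to continue X -> X-Y
Action: shift


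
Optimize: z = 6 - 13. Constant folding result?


6 - 13 = -7 at compile time
Optimized: z = -7


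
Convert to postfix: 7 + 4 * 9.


* has higher precedence, evaluate 4*9 first
Postfix: 7 4 9 * +


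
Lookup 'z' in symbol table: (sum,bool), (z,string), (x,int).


Lookup 'z' → type string


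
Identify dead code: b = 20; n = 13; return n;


b is assigned but never read
Dead: 'b = 20'


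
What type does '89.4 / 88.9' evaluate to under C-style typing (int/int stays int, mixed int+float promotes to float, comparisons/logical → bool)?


Operand types: float / float
Rule: mixed int/float promotes to float; int/int stays int
Result type: float


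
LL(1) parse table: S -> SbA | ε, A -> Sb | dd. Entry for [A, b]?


For [A, b]: 'b' ∈ FIRST(Sb)
Entry: A -> Sb


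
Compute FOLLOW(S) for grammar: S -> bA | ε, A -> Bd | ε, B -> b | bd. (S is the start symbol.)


$ ∈ FOLLOW(S). For each A -> αBβ: add FIRST(β)\{ε} to FOLLOW(B); if β nullable, add FOLLOW(A).
FOLLOW(S) = {$}


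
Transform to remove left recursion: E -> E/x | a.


Left-recursive alternatives: E/x; non-recursive: a
Introduce E': E -> aE', E' -> /xE' | ε


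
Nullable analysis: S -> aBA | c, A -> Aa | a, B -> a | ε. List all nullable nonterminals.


A nonterminal is nullable iff some alternative derives ε (directly, or every symbol in it is nullable)
Nullable: {B}


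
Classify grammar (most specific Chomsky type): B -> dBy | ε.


Single nonterminal LHS, but d^n y^n is not regular
Classification: Type 2 (Context-Free)


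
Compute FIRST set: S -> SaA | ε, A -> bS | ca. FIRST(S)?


Per alternative of S: FIRST(SaA) = {a}; FIRST(ε) = {ε}
FIRST(S) = {a, ε}


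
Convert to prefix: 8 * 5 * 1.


left-to-right (same/higher precedence on left): tree is (* (* 8 5) 1)
Prefix: * * 8 5 1


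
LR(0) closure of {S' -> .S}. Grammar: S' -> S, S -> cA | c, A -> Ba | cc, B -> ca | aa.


Start: S' -> .S
For each item with dot before a nonterminal B, add B -> .γ for every B-production
Closure: [S' -> .S, S -> .cA, S -> .c]


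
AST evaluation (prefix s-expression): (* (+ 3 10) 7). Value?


Evaluate inner: (+ 3 10) = 13
Evaluate root: (* 13 7) = 91
Result: 91


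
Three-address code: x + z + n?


Break into single-operator statements:
t1 = x + z
t2 = t1 + n


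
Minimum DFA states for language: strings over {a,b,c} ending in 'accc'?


Track the longest suffix of input matching a prefix of 'accc': 5 classes (prefixes of length 0..4)
Minimal DFA: 5 states


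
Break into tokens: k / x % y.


Scan left to right, longest-match per lexeme
Tokens: ID(k), OP(/), ID(x), OP(%), ID(y)


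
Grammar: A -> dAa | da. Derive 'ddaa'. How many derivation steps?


Derivation: A => dAa => ddaa
Steps: 2


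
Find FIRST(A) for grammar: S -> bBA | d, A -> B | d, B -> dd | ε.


Per alternative of A: FIRST(B) = {d, ε}; FIRST(d) = {d}
FIRST(A) = {d, ε}


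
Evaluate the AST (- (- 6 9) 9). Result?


Evaluate inner: (- 6 9) = -3
Evaluate root: (- -3 9) = -12
Result: -12


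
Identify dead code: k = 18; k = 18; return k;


first assignment to k is overwritten before any read
Dead: 'k = 18'


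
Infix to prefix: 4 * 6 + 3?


left-to-right (same/higher precedence on left): tree is (+ (* 4 6) 3)
Prefix: + * 4 6 3


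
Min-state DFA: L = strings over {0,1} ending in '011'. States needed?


Track the longest suffix of input matching a prefix of '011': 4 classes (prefixes of length 0..3)
Minimal DFA: 4 states


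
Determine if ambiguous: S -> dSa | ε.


balanced d^n…a^n: each string has a unique parse
Unambiguous


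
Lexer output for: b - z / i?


Scan left to right, longest-match per lexeme
Tokens: ID(b), OP(-), ID(z), OP(/), ID(i)


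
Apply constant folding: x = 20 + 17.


20 + 17 = 37 at compile time
Optimized: x = 37


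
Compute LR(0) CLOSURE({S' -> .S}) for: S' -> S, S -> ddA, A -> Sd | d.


Start: S' -> .S
For each item with dot before a nonterminal B, add B -> .γ for every B-production
Closure: [S' -> .S, S -> .ddA]


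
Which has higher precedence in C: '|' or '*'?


'*' is multiplicative (level 10); '|' is bitwise OR (level 3)
Higher level binds tighter
'*' has higher precedence than '|'


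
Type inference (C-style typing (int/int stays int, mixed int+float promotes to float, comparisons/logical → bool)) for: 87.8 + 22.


Operand types: float + int
Rule: mixed int/float promotes to float; int/int stays int
Result type: float


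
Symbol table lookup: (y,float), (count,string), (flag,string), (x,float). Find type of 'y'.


Lookup 'y' → type float


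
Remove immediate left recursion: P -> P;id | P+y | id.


Left-recursive alternatives: P;id, P+y; non-recursive: id
Introduce P': P -> idP', P' -> ;idP' | +yP' | ε


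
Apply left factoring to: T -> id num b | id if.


Common prefix: 'id'
Factored: T -> id T', T' -> num b | if


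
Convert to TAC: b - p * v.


Break into single-operator statements:
t1 = p * v
t2 = b - t1


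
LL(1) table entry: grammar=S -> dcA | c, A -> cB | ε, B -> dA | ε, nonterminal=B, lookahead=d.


For [B, d]: 'd' ∈ FIRST(dA)
Entry: B -> dA


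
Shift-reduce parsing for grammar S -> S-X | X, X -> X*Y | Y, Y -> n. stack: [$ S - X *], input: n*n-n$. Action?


no handle; shift 'n'
Action: shift


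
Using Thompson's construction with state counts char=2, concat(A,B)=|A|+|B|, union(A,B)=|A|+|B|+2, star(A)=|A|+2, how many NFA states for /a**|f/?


Syntax tree has 2 char leaf(s), 1 union(s), 2 star(s)
chars contribute 2×2 = 4; each union adds +2; each star adds +2
Total: 4 + 2 + 4 = 10 states


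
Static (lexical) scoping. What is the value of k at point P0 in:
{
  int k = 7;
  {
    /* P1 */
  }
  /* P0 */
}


k declared in the same block as P0
k = 7


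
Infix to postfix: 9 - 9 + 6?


Left to right (same or higher precedence on left)
Postfix: 9 9 - 6 +


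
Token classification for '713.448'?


Pattern: digits with a decimal point
Type: FLOAT_LITERAL


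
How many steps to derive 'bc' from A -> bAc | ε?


Derivation: A => bAc => bc
Steps: 2


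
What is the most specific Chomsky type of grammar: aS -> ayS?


LHS has context (more than one symbol) and |LHS| ≤ |RHS|
Classification: Type 1 (Context-Sensitive)


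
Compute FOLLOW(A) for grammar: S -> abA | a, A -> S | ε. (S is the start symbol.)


$ ∈ FOLLOW(S). For each A -> αBβ: add FIRST(β)\{ε} to FOLLOW(B); if β nullable, add FOLLOW(A).
FOLLOW(A) = {$}


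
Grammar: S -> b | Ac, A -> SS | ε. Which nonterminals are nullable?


A nonterminal is nullable iff some alternative derives ε (directly, or every symbol in it is nullable)
Nullable: {A}


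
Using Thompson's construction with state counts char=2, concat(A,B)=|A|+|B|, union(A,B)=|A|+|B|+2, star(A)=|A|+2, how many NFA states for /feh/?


Syntax tree has 3 char leaf(s), 0 union(s), 0 star(s)
chars contribute 3×2 = 6; each union adds +2; each star adds +2
Total: 6 + 0 + 0 = 6 states


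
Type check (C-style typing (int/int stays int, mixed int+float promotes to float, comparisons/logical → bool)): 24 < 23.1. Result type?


Operand types: int < float
Rule: comparison yields bool
Result type: bool


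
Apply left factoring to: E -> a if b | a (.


Common prefix: 'a'
Factored: E -> a E', E' -> if b | (


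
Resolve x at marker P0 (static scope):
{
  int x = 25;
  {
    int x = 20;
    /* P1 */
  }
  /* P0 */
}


x declared in the same block as P0
x = 25


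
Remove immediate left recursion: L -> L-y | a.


Left-recursive alternatives: L-y; non-recursive: a
Introduce L': L -> aL', L' -> -yL' | ε


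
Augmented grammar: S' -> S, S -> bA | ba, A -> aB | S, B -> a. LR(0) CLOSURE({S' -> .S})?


Start: S' -> .S
For each item with dot before a nonterminal B, add B -> .γ for every B-production
Closure: [S' -> .S, S -> .bA, S -> .ba]


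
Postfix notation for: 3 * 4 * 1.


Left to right (same or higher precedence on left)
Postfix: 3 4 * 1 *


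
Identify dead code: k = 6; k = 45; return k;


first assignment to k is overwritten before any read
Dead: 'k = 6'


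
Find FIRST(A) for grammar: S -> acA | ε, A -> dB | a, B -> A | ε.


Per alternative of A: FIRST(dB) = {d}; FIRST(a) = {a}
FIRST(A) = {a, d}


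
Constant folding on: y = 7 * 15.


7 * 15 = 105 at compile time
Optimized: y = 105


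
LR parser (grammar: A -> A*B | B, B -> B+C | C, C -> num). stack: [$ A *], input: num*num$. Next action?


no handle ('A*' is not any RHS); shift 'num'
Action: shift


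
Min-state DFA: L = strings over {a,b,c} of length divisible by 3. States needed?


Track length mod 3: states 0..2, accept at 0
Minimal DFA: 3 states


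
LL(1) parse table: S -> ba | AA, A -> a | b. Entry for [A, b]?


For [A, b]: 'b' ∈ FIRST(b)
Entry: A -> b


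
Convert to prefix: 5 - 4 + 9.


left-to-right (same/higher precedence on left): tree is (+ (- 5 4) 9)
Prefix: + - 5 4 9


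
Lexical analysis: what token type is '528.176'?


Pattern: digits with a decimal point
Type: FLOAT_LITERAL


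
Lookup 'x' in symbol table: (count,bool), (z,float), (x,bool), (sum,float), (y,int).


Lookup 'x' → type bool


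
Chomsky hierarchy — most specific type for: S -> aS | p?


Right-linear: every RHS is a terminal or a terminal followed by one nonterminal
Classification: Type 3 (Regular)


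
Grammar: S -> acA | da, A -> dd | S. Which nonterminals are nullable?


A nonterminal is nullable iff some alternative derives ε (directly, or every symbol in it is nullable)
Nullable: {}


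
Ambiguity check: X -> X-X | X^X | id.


'id-id^id' has two parse trees (no precedence encoded between - and ^)
Ambiguous


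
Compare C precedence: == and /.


'/' is multiplicative (level 10); '==' is equality (level 6)
Higher level binds tighter
'/' has higher precedence than '=='


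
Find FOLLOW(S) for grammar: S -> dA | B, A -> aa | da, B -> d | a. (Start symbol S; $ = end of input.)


$ ∈ FOLLOW(S). For each A -> αBβ: add FIRST(β)\{ε} to FOLLOW(B); if β nullable, add FOLLOW(A).
FOLLOW(S) = {$}


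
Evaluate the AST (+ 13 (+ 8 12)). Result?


Evaluate inner: (+ 8 12) = 20
Evaluate root: (+ 13 20) = 33
Result: 33


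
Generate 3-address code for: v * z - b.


Break into single-operator statements:
t1 = v * z
t2 = t1 - b


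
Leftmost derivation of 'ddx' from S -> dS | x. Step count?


Derivation: S => dS => ddS => ddx
Steps: 3


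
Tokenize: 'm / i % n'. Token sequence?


Scan left to right, longest-match per lexeme
Tokens: ID(m), OP(/), ID(i), OP(%), ID(n)


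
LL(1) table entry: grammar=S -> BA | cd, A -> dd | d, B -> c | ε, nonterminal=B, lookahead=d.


For [B, d]: ε is nullable and 'd' ∈ FOLLOW(B)
Entry: B -> ε


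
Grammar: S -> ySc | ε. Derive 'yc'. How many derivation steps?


Derivation: S => ySc => yc
Steps: 2


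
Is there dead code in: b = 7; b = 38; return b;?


first assignment to b is overwritten before any read
Dead: 'b = 7'


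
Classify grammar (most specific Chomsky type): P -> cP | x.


Right-linear: every RHS is a terminal or a terminal followed by one nonterminal
Classification: Type 3 (Regular)


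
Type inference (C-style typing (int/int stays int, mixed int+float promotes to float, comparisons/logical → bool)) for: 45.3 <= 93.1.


Operand types: float <= float
Rule: comparison yields bool
Result type: bool


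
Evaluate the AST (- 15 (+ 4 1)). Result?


Evaluate inner: (+ 4 1) = 5
Evaluate root: (- 15 5) = 10
Result: 10


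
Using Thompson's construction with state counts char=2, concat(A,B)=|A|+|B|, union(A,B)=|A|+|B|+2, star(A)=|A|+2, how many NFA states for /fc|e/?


Syntax tree has 3 char leaf(s), 1 union(s), 0 star(s)
chars contribute 3×2 = 6; each union adds +2; each star adds +2
Total: 6 + 2 + 0 = 8 states


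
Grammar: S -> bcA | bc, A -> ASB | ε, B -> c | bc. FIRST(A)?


Per alternative of A: FIRST(ASB) = {b}; FIRST(ε) = {ε}
FIRST(A) = {b, ε}


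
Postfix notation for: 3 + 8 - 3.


Left to right (same or higher precedence on left)
Postfix: 3 8 + 3 -


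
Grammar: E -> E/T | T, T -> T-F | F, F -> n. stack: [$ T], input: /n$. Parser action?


lookahead ∉ {-} so T won't extend; reduce E -> T
Action: reduce (E -> T)


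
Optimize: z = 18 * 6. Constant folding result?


18 * 6 = 108 at compile time
Optimized: z = 108


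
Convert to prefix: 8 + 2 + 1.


left-to-right (same/higher precedence on left): tree is (+ (+ 8 2) 1)
Prefix: + + 8 2 1


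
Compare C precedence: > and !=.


'>' is relational (level 7); '!=' is equality (level 6)
Higher level binds tighter
'>' has higher precedence than '!='


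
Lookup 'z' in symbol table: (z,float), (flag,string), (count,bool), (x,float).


Lookup 'z' → type float
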